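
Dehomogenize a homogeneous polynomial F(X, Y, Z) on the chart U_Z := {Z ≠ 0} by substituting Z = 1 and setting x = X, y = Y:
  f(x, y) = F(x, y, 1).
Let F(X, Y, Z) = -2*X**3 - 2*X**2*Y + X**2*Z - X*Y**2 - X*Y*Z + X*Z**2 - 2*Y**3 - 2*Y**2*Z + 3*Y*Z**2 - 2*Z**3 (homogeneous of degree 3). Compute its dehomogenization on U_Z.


f(x, y) = -2*x**3 - 2*x**2*y + x**2 - x*y**2 - x*y + x - 2*y**3 - 2*y**2 + 3*y - 2

On U_Z we set Z = 1. Each monomial c·X^i·Y^j·Z^k in F becomes c·x^i·y^j·1^k = c·x^i·y^j.
Substituting Z = 1: F(X, Y, 1) = -2*x**3 - 2*x**2*y + x**2 - x*y**2 - x*y + x - 2*y**3 - 2*y**2 + 3*y - 2.
Note: deg(f) ≤ deg(F) = 3; strict inequality happens when F is divisible by Z (lost terms).


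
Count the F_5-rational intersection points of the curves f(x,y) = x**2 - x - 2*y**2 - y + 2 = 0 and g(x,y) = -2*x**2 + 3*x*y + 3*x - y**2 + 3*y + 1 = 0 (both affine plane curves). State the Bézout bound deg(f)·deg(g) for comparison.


Common zeros: ∅; count = 0; Bézout bound = 4.

deg(f) = 2, deg(g) = 2, so Bézout bound = 4.
Scan x ∈ F_5. For each x, list the y ∈ F_5 with f(x, y) ≡ 0 and those with g(x, y) ≡ 0 (mod 5); the common zeros in that column are the intersection.
  x = 0: f ≡ 0 at y ∈ ∅; g ≡ 0 at y ∈ ∅; common: ∅.
  x = 1: f ≡ 0 at y ∈ ∅; g ≡ 0 at y ∈ {2, 4}; common: ∅.
  x = 2: f ≡ 0 at y ∈ ∅; g ≡ 0 at y ∈ ∅; common: ∅.
  x = 3: f ≡ 0 at y ∈ {1}; g ≡ 0 at y ∈ ∅; common: ∅.
  x = 4: f ≡ 0 at y ∈ ∅; g ≡ 0 at y ∈ {1, 4}; common: ∅.
Collecting: common zeros = ∅, so the count is 0.
Comparison with the Bézout bound: 0 ≤ 4 = deg(f)·deg(g), as expected for curves with no common component (the affine F_5-count falls short of the bound because intersections may lie at infinity, over extension fields, or carry multiplicity).


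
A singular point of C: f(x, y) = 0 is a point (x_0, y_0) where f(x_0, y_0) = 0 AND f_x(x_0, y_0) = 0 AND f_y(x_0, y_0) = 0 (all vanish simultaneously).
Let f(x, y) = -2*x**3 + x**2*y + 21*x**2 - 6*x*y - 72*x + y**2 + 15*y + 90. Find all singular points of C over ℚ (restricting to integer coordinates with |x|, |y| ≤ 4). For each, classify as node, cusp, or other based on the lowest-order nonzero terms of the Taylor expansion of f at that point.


Singular points: {(3, -3)}; classification: cusp.

Compute partial derivatives:
  f_x = -6*x**2 + 2*x*y + 42*x - 6*y - 72.
  f_y = x**2 - 6*x + 2*y + 15.
Scan x_0 ∈ {−4, ..., 4}. For each x_0, f_y(x_0, y) is a polynomial in y; find its integer roots y ∈ {−4, ..., 4}, then test f_x and f at those candidates.
  x = -4: f_y(-4, y) = 2*y + 55; no integer root y with |y| ≤ 4.
  x = -3: f_y(-3, y) = 2*y + 42; no integer root y with |y| ≤ 4.
  x = -2: f_y(-2, y) = 2*y + 31; no integer root y with |y| ≤ 4.
  x = -1: f_y(-1, y) = 2*y + 22; no integer root y with |y| ≤ 4.
  x = 0: f_y(0, y) = 2*y + 15; no integer root y with |y| ≤ 4.
  x = 1: f_y(1, y) = 2*y + 10; no integer root y with |y| ≤ 4.
  x = 2: f_y(2, y) = 2*y + 7; no integer root y with |y| ≤ 4.
  x = 3: f_y(3, y) = 2*y + 6; vanishes at y ∈ {-3}. (3, -3): f_x = 0, f = 0 — SINGULAR.
  x = 4: f_y(4, y) = 2*y + 7; no integer root y with |y| ≤ 4.
Only singular point on the grid: (3, -3).
Classify: substitute x = 3 + u, y = -3 + v and expand: f = -2*u**3 + u**2*v + v**2.
No constant or linear terms (consistent with a singular point). Quadratic part: v**2. Cubic part: -2*u**3 + u**2*v.
The quadratic part v**2 is a perfect square, so there is a single (double) tangent line v = 0, i.e. y = -3. Restricting the cubic part to that line (v = 0) leaves -2*u**3 ≠ 0, so f is not divisible by v and the branch is v² ≈ 2*u**3 to lowest order — this is a cusp.
Classification: cusp.


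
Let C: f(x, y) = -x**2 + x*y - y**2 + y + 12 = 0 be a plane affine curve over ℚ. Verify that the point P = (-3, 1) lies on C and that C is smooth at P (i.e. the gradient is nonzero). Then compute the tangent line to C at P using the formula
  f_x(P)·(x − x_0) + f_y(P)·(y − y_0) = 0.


Tangent line at P: 7*x - 4*y + 25 = 0.

Step 1: f(-3, 1) = 0, so P lies on C.
Step 2: partial derivatives
  f_x(x, y) = -2*x + y, f_y(x, y) = x - 2*y + 1.
  f_x(P) = 7, f_y(P) = -4 (gradient nonzero, so P is smooth).
Step 3: tangent line at P: 7·(x − -3) + -4·(y − 1) = 0.
Expanding: 7*x - 4*y + 25 = 0.


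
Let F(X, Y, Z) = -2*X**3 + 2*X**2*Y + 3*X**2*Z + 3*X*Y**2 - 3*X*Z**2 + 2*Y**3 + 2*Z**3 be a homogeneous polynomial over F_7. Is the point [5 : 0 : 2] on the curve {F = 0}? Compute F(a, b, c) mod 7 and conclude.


F(5,0,2) ≡ 3 (mod 7); P is NOT on the curve.

Evaluate F(5, 0, 2) term-by-term (mod 7).
  -2*X**3 ↦ -2·125·1·1 = -250
  2*X**2*Y ↦ 2·25·0·1 = 0
  3*X**2*Z ↦ 3·25·1·2 = 150
  3*X*Y**2 ↦ 3·5·0·1 = 0
  -3*X*Z**2 ↦ -3·5·1·4 = -60
  2*Y**3 ↦ 2·1·0·1 = 0
  2*Z**3 ↦ 2·1·1·8 = 16
Sum: F(5, 0, 2) = (-250) + (0) + (150) + (0) + (-60) + (0) + (16) = -144.
Reducing mod 7: -144 ≡ 3 (mod 7).
Since F(a, b, c) ≡ 3 ≠ 0 (mod 7), P does NOT lie on the curve.


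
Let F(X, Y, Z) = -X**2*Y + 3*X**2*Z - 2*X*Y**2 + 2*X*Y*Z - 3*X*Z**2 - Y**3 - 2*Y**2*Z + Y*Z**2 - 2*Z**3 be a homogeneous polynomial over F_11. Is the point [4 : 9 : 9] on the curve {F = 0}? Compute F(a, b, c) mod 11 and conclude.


F(4,9,9) ≡ 8 (mod 11); P is NOT on the curve.

Evaluate F(4, 9, 9) term-by-term (mod 11).
  -X**2*Y ↦ -1·16·9·1 = -144
  3*X**2*Z ↦ 3·16·1·9 = 432
  -2*X*Y**2 ↦ -2·4·81·1 = -648
  2*X*Y*Z ↦ 2·4·9·9 = 648
  -3*X*Z**2 ↦ -3·4·1·81 = -972
  -Y**3 ↦ -1·1·729·1 = -729
  -2*Y**2*Z ↦ -2·1·81·9 = -1458
  Y*Z**2 ↦ 1·1·9·81 = 729
  -2*Z**3 ↦ -2·1·1·729 = -1458
Sum: F(4, 9, 9) = (-144) + (432) + (-648) + (648) + (-972) + (-729) + (-1458) + (729) + (-1458) = -3600.
Reducing mod 11: -3600 ≡ 8 (mod 11).
Since F(a, b, c) ≡ 8 ≠ 0 (mod 11), P does NOT lie on the curve.


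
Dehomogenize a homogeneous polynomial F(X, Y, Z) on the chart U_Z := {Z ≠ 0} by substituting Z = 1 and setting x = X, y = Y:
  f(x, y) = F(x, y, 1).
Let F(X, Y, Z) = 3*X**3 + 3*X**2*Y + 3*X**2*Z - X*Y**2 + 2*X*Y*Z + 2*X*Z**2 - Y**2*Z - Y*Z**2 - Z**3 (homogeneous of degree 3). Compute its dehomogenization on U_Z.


f(x, y) = 3*x**3 + 3*x**2*y + 3*x**2 - x*y**2 + 2*x*y + 2*x - y**2 - y - 1

On U_Z we set Z = 1. Each monomial c·X^i·Y^j·Z^k in F becomes c·x^i·y^j·1^k = c·x^i·y^j.
Substituting Z = 1: F(X, Y, 1) = 3*x**3 + 3*x**2*y + 3*x**2 - x*y**2 + 2*x*y + 2*x - y**2 - y - 1.
Note: deg(f) ≤ deg(F) = 3; strict inequality happens when F is divisible by Z (lost terms).


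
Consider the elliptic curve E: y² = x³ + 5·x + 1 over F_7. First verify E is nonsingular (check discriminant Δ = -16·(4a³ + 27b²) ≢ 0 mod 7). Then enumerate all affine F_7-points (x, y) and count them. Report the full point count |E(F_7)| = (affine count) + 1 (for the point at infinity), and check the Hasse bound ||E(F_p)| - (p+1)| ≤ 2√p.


Affine points = {(0, 1), (0, 6), (1, 0), (3, 1), (3, 6), (4, 1), (4, 6), (5, 2), (5, 5), (6, 3), (6, 4)}; affine count = 11; |E(F_7)| = 12.

Discriminant check: Δ ∝ 4a³ + 27b² = 4·5³ + 27·1² = 4·125 + 27·1 ≡ 2 (mod 7). Nonzero ⇒ E is nonsingular.
For each x ∈ F_7, compute rhs = x³ + 5·x + 1 mod 7, then count y ∈ F_7 with y² ≡ rhs.
  x = 0: rhs = 1, matching y values: 1, 6 (2 points).
  x = 1: rhs = 0, matching y values: 0 (1 points).
  x = 2: rhs = 5, matching y values: none (0 points).
  x = 3: rhs = 1, matching y values: 1, 6 (2 points).
  x = 4: rhs = 1, matching y values: 1, 6 (2 points).
  x = 5: rhs = 4, matching y values: 2, 5 (2 points).
  x = 6: rhs = 2, matching y values: 3, 4 (2 points).
Total affine count: 11.
Full point count |E(F_7)| = 11 + 1 = 12.
Hasse bound: |12 − (7+1)| = |4| = 4 ≤ 2√7 ≈ 5.2915 ✓.


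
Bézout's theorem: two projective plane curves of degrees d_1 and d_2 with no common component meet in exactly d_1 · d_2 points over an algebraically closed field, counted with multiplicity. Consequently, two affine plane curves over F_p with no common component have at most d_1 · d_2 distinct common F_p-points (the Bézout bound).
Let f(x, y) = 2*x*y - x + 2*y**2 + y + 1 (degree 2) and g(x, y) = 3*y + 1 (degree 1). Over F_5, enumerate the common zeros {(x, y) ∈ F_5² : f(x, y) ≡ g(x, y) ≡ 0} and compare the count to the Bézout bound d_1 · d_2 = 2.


Common zeros: ∅; count = 0; Bézout bound = 2.

deg(f) = 2, deg(g) = 1, so Bézout bound = 2.
Scan x ∈ F_5. For each x, list the y ∈ F_5 with f(x, y) ≡ 0 and those with g(x, y) ≡ 0 (mod 5); the common zeros in that column are the intersection.
  x = 0: f ≡ 0 at y ∈ ∅; g ≡ 0 at y ∈ {3}; common: ∅.
  x = 1: f ≡ 0 at y ∈ {0, 1}; g ≡ 0 at y ∈ {3}; common: ∅.
  x = 2: f ≡ 0 at y ∈ ∅; g ≡ 0 at y ∈ {3}; common: ∅.
  x = 3: f ≡ 0 at y ∈ {2}; g ≡ 0 at y ∈ {3}; common: ∅.
  x = 4: f ≡ 0 at y ∈ {4}; g ≡ 0 at y ∈ {3}; common: ∅.
Collecting: common zeros = ∅, so the count is 0.
Comparison with the Bézout bound: 0 ≤ 2 = deg(f)·deg(g), as expected for curves with no common component (the affine F_5-count falls short of the bound because intersections may lie at infinity, over extension fields, or carry multiplicity).


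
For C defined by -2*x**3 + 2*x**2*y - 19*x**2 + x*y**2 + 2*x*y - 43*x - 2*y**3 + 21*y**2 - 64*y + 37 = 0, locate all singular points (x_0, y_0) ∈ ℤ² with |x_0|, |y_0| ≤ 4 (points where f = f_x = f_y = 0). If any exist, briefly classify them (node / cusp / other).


Singular points: {(-2, 3)}; classification: node.

Compute partial derivatives:
  f_x = -6*x**2 + 4*x*y - 38*x + y**2 + 2*y - 43.
  f_y = 2*x**2 + 2*x*y + 2*x - 6*y**2 + 42*y - 64.
Scan x_0 ∈ {−4, ..., 4}. For each x_0, f_y(x_0, y) is a polynomial in y; find its integer roots y ∈ {−4, ..., 4}, then test f_x and f at those candidates.
  x = -4: f_y(-4, y) = -6*y**2 + 34*y - 40; vanishes at y ∈ {4}. (-4, 4): f_x = -27 ≠ 0.
  x = -3: f_y(-3, y) = -6*y**2 + 36*y - 52; no integer root y with |y| ≤ 4.
  x = -2: f_y(-2, y) = -6*y**2 + 38*y - 60; vanishes at y ∈ {3}. (-2, 3): f_x = 0, f = 0 — SINGULAR.
  x = -1: f_y(-1, y) = -6*y**2 + 40*y - 64; vanishes at y ∈ {4}. (-1, 4): f_x = -3 ≠ 0.
  x = 0: f_y(0, y) = -6*y**2 + 42*y - 64; no integer root y with |y| ≤ 4.
  x = 1: f_y(1, y) = -6*y**2 + 44*y - 60; no integer root y with |y| ≤ 4.
  x = 2: f_y(2, y) = -6*y**2 + 46*y - 52; no integer root y with |y| ≤ 4.
  x = 3: f_y(3, y) = -6*y**2 + 48*y - 40; no integer root y with |y| ≤ 4.
  x = 4: f_y(4, y) = -6*y**2 + 50*y - 24; no integer root y with |y| ≤ 4.
Only singular point on the grid: (-2, 3).
Classify: substitute x = -2 + u, y = 3 + v and expand: f = -2*u**3 + 2*u**2*v - u**2 + u*v**2 - 2*v**3 + v**2.
No constant or linear terms (consistent with a singular point). Quadratic part: -u**2 + v**2. Cubic part: -2*u**3 + 2*u**2*v + u*v**2 - 2*v**3.
The quadratic part v**2 - u**2 = (v − u)(v + u) splits into two distinct linear factors, so there are two distinct tangent lines y − 3 = ±(x − -2) — this is a node (ordinary double point).
Classification: node.


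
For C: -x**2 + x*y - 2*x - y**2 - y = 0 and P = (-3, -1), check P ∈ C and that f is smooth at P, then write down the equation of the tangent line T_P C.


Tangent line at P: 3*x - 2*y + 7 = 0.

Step 1: f(-3, -1) = 0, so P lies on C.
Step 2: partial derivatives
  f_x(x, y) = -2*x + y - 2, f_y(x, y) = x - 2*y - 1.
  f_x(P) = 3, f_y(P) = -2 (gradient nonzero, so P is smooth).
Step 3: tangent line at P: 3·(x − -3) + -2·(y − -1) = 0.
Expanding: 3*x - 2*y + 7 = 0.


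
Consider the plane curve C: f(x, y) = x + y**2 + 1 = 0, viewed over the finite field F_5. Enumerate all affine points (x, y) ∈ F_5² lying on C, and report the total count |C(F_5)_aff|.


Affine F_5-points: {(0, 2), (0, 3), (3, 1), (3, 4), (4, 0)}; count = 5.

For each of the 25 pairs (x, y) ∈ F_5², evaluate f(x, y) mod 5. Record the zeros.
  x = 0: [0↦1, 1↦2, 2↦0, 3↦0, 4↦2]  zeros at y ∈ {2, 3}
  x = 1: [0↦2, 1↦3, 2↦1, 3↦1, 4↦3]  zeros at y ∈ ∅
  x = 2: [0↦3, 1↦4, 2↦2, 3↦2, 4↦4]  zeros at y ∈ ∅
  x = 3: [0↦4, 1↦0, 2↦3, 3↦3, 4↦0]  zeros at y ∈ {1, 4}
  x = 4: [0↦0, 1↦1, 2↦4, 3↦4, 4↦1]  zeros at y ∈ {0}
Collecting zeros: affine points = {(0, 2), (0, 3), (3, 1), (3, 4), (4, 0)}.
Total count |C(F_5)_aff| = 5.


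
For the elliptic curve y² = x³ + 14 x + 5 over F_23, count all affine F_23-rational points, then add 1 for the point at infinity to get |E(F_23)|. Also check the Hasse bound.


Affine points = {(2, 8), (2, 15), (5, 4), (5, 19), (6, 11), (6, 12), (7, 3), (7, 20), (8, 10), (8, 13), (9, 3), (9, 20), (10, 8), (10, 15), (11, 8), (11, 15), (14, 1), (14, 22), (15, 5), (15, 18), (16, 1), (16, 22), (17, 2), (17, 21), (19, 0), (22, 6), (22, 17)}; affine count = 27; |E(F_23)| = 28.

Discriminant check: Δ ∝ 4a³ + 27b² = 4·14³ + 27·5² = 4·2744 + 27·25 ≡ 13 (mod 23). Nonzero ⇒ E is nonsingular.
For each x ∈ F_23, compute rhs = x³ + 14·x + 5 mod 23, then count y ∈ F_23 with y² ≡ rhs.
  x = 0: rhs = 5, matching y values: none (0 points).
  x = 1: rhs = 20, matching y values: none (0 points).
  x = 2: rhs = 18, matching y values: 8, 15 (2 points).
  x = 3: rhs = 5, matching y values: none (0 points).
  x = 4: rhs = 10, matching y values: none (0 points).
  x = 5: rhs = 16, matching y values: 4, 19 (2 points).
  x = 6: rhs = 6, matching y values: 11, 12 (2 points).
  x = 7: rhs = 9, matching y values: 3, 20 (2 points).
  x = 8: rhs = 8, matching y values: 10, 13 (2 points).
  x = 9: rhs = 9, matching y values: 3, 20 (2 points).
  x = 10: rhs = 18, matching y values: 8, 15 (2 points).
  x = 11: rhs = 18, matching y values: 8, 15 (2 points).
  x = 12: rhs = 15, matching y values: none (0 points).
  x = 13: rhs = 15, matching y values: none (0 points).
  x = 14: rhs = 1, matching y values: 1, 22 (2 points).
  x = 15: rhs = 2, matching y values: 5, 18 (2 points).
  x = 16: rhs = 1, matching y values: 1, 22 (2 points).
  x = 17: rhs = 4, matching y values: 2, 21 (2 points).
  x = 18: rhs = 17, matching y values: none (0 points).
  x = 19: rhs = 0, matching y values: 0 (1 points).
  x = 20: rhs = 5, matching y values: none (0 points).
  x = 21: rhs = 15, matching y values: none (0 points).
  x = 22: rhs = 13, matching y values: 6, 17 (2 points).
Total affine count: 27.
Full point count |E(F_23)| = 27 + 1 = 28.
Hasse bound: |28 − (23+1)| = |4| = 4 ≤ 2√23 ≈ 9.5917 ✓.


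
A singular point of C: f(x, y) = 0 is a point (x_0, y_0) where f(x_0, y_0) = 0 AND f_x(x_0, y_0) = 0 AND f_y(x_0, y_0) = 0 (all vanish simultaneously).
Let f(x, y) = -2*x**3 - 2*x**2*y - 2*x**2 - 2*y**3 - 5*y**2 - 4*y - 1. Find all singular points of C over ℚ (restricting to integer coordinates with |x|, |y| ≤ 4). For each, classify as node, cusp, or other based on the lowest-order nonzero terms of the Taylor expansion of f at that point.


Singular points: {(0, -1)}; classification: cusp.

Compute partial derivatives:
  f_x = -6*x**2 - 4*x*y - 4*x.
  f_y = -2*x**2 - 6*y**2 - 10*y - 4.
Scan x_0 ∈ {−4, ..., 4}. For each x_0, f_y(x_0, y) is a polynomial in y; find its integer roots y ∈ {−4, ..., 4}, then test f_x and f at those candidates.
  x = -4: f_y(-4, y) = -6*y**2 - 10*y - 36; no integer root y with |y| ≤ 4.
  x = -3: f_y(-3, y) = -6*y**2 - 10*y - 22; no integer root y with |y| ≤ 4.
  x = -2: f_y(-2, y) = -6*y**2 - 10*y - 12; no integer root y with |y| ≤ 4.
  x = -1: f_y(-1, y) = -6*y**2 - 10*y - 6; no integer root y with |y| ≤ 4.
  x = 0: f_y(0, y) = -6*y**2 - 10*y - 4; vanishes at y ∈ {-1}. (0, -1): f_x = 0, f = 0 — SINGULAR.
  x = 1: f_y(1, y) = -6*y**2 - 10*y - 6; no integer root y with |y| ≤ 4.
  x = 2: f_y(2, y) = -6*y**2 - 10*y - 12; no integer root y with |y| ≤ 4.
  x = 3: f_y(3, y) = -6*y**2 - 10*y - 22; no integer root y with |y| ≤ 4.
  x = 4: f_y(4, y) = -6*y**2 - 10*y - 36; no integer root y with |y| ≤ 4.
Only singular point on the grid: (0, -1).
Classify: substitute x = 0 + u, y = -1 + v and expand: f = -2*u**3 - 2*u**2*v - 2*v**3 + v**2.
No constant or linear terms (consistent with a singular point). Quadratic part: v**2. Cubic part: -2*u**3 - 2*u**2*v - 2*v**3.
The quadratic part v**2 is a perfect square, so there is a single (double) tangent line v = 0, i.e. y = -1. Restricting the cubic part to that line (v = 0) leaves -2*u**3 ≠ 0, so f is not divisible by v and the branch is v² ≈ 2*u**3 to lowest order — this is a cusp.
Classification: cusp.


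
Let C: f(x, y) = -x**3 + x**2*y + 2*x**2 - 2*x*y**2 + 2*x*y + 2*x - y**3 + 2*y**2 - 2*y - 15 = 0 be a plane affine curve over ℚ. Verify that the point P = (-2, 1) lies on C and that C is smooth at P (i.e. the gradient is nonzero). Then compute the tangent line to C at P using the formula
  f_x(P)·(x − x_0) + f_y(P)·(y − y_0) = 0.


Tangent line at P: -22*x + 7*y - 51 = 0.

Step 1: f(-2, 1) = 0, so P lies on C.
Step 2: partial derivatives
  f_x(x, y) = -3*x**2 + 2*x*y + 4*x - 2*y**2 + 2*y + 2, f_y(x, y) = x**2 - 4*x*y + 2*x - 3*y**2 + 4*y - 2.
  f_x(P) = -22, f_y(P) = 7 (gradient nonzero, so P is smooth).
Step 3: tangent line at P: -22·(x − -2) + 7·(y − 1) = 0.
Expanding: -22*x + 7*y - 51 = 0.


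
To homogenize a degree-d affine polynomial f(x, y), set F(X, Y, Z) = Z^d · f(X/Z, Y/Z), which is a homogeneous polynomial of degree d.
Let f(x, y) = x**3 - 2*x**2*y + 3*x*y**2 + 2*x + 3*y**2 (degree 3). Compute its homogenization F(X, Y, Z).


F(X, Y, Z) = X**3 - 2*X**2*Y + 3*X*Y**2 + 2*X*Z**2 + 3*Y**2*Z

deg(f) = 3.
Substitute x = X/Z, y = Y/Z into f, then multiply by Z^3.
  monomial 1·x^3·y^0 ↦ 1·X^3·Y^0·Z^0.
  monomial -2·x^2·y^1 ↦ -2·X^2·Y^1·Z^0.
  monomial 3·x^1·y^2 ↦ 3·X^1·Y^2·Z^0.
  monomial 2·x^1·y^0 ↦ 2·X^1·Y^0·Z^2.
  monomial 3·x^0·y^2 ↦ 3·X^0·Y^2·Z^1.
Collecting: F(X, Y, Z) = X**3 - 2*X**2*Y + 3*X*Y**2 + 2*X*Z**2 + 3*Y**2*Z.


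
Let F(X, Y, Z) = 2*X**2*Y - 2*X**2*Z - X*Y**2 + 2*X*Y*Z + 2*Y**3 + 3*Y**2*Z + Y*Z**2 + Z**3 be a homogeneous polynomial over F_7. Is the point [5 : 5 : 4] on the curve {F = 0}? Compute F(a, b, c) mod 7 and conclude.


F(5,5,4) ≡ 0 (mod 7); P is on the curve.

Evaluate F(5, 5, 4) term-by-term (mod 7).
  2*X**2*Y ↦ 2·25·5·1 = 250
  -2*X**2*Z ↦ -2·25·1·4 = -200
  -X*Y**2 ↦ -1·5·25·1 = -125
  2*X*Y*Z ↦ 2·5·5·4 = 200
  2*Y**3 ↦ 2·1·125·1 = 250
  3*Y**2*Z ↦ 3·1·25·4 = 300
  Y*Z**2 ↦ 1·1·5·16 = 80
  Z**3 ↦ 1·1·1·64 = 64
Sum: F(5, 5, 4) = (250) + (-200) + (-125) + (200) + (250) + (300) + (80) + (64) = 819.
Reducing mod 7: 819 ≡ 0 (mod 7).
Since F(a, b, c) ≡ 0 (mod 7), P lies on the curve.


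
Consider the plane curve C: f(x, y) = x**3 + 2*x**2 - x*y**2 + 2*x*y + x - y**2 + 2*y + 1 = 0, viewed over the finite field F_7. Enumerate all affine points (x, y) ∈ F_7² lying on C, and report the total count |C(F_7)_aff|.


Affine F_7-points: {(0, 4), (0, 5), (1, 1), (3, 0), (3, 2), (5, 4), (5, 5)}; count = 7.

For each of the 49 pairs (x, y) ∈ F_7², evaluate f(x, y) mod 7. Record the zeros.
  x = 0: [0↦1, 1↦2, 2↦1, 3↦5, 4↦0, 5↦0, 6↦5]  zeros at y ∈ {4, 5}
  x = 1: [0↦5, 1↦0, 2↦5, 3↦6, 4↦3, 5↦3, 6↦6]  zeros at y ∈ {1}
  x = 2: [0↦5, 1↦1, 2↦5, 3↦3, 4↦2, 5↦2, 6↦3]  zeros at y ∈ ∅
  x = 3: [0↦0, 1↦4, 2↦0, 3↦2, 4↦3, 5↦3, 6↦2]  zeros at y ∈ {0, 2}
  x = 4: [0↦3, 1↦1, 2↦3, 3↦2, 4↦5, 5↦5, 6↦2]  zeros at y ∈ ∅
  x = 5: [0↦6, 1↦5, 2↦6, 3↦2, 4↦0, 5↦0, 6↦2]  zeros at y ∈ {4, 5}
  x = 6: [0↦1, 1↦1, 2↦1, 3↦1, 4↦1, 5↦1, 6↦1]  zeros at y ∈ ∅
Collecting zeros: affine points = {(0, 4), (0, 5), (1, 1), (3, 0), (3, 2), (5, 4), (5, 5)}.
Total count |C(F_7)_aff| = 7.


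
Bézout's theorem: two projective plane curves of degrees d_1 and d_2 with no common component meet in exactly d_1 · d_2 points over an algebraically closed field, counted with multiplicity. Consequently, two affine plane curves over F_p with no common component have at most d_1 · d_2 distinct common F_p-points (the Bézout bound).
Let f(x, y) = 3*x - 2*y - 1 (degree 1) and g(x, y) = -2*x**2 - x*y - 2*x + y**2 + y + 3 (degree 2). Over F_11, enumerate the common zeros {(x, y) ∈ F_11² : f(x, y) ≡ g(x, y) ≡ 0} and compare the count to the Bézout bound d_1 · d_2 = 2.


Common zeros: {(0, 5), (1, 1)}; count = 2; Bézout bound = 2.

deg(f) = 1, deg(g) = 2, so Bézout bound = 2.
Scan x ∈ F_11. For each x, list the y ∈ F_11 with f(x, y) ≡ 0 and those with g(x, y) ≡ 0 (mod 11); the common zeros in that column are the intersection.
  x = 0: f ≡ 0 at y ∈ {5}; g ≡ 0 at y ∈ {5}; common: {5}.
  x = 1: f ≡ 0 at y ∈ {1}; g ≡ 0 at y ∈ {1, 10}; common: {1}.
  x = 2: f ≡ 0 at y ∈ {8}; g ≡ 0 at y ∈ {5, 7}; common: ∅.
  x = 3: f ≡ 0 at y ∈ {4}; g ≡ 0 at y ∈ {1}; common: ∅.
  x = 4: f ≡ 0 at y ∈ {0}; g ≡ 0 at y ∈ {4, 10}; common: ∅.
  x = 5: f ≡ 0 at y ∈ {7}; g ≡ 0 at y ∈ ∅; common: ∅.
  x = 6: f ≡ 0 at y ∈ {3}; g ≡ 0 at y ∈ ∅; common: ∅.
  x = 7: f ≡ 0 at y ∈ {10}; g ≡ 0 at y ∈ ∅; common: ∅.
  x = 8: f ≡ 0 at y ∈ {6}; g ≡ 0 at y ∈ ∅; common: ∅.
  x = 9: f ≡ 0 at y ∈ {2}; g ≡ 0 at y ∈ ∅; common: ∅.
  x = 10: f ≡ 0 at y ∈ {9}; g ≡ 0 at y ∈ {2, 7}; common: ∅.
Collecting: common zeros = {(0, 5), (1, 1)}, so the count is 2.
Comparison with the Bézout bound: 2 ≤ 2 = deg(f)·deg(g), as expected for curves with no common component (the bound is attained).


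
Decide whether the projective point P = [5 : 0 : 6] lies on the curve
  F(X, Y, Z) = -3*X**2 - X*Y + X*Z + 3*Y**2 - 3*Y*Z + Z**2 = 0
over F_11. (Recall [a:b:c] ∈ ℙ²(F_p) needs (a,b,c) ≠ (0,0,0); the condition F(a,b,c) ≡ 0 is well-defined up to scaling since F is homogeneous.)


F(5,0,6) ≡ 2 (mod 11); P is NOT on the curve.

Evaluate F(5, 0, 6) term-by-term (mod 11).
  -3*X**2 ↦ -3·25·1·1 = -75
  -X*Y ↦ -1·5·0·1 = 0
  X*Z ↦ 1·5·1·6 = 30
  3*Y**2 ↦ 3·1·0·1 = 0
  -3*Y*Z ↦ -3·1·0·6 = 0
  Z**2 ↦ 1·1·1·36 = 36
Sum: F(5, 0, 6) = (-75) + (0) + (30) + (0) + (0) + (36) = -9.
Reducing mod 11: -9 ≡ 2 (mod 11).
Since F(a, b, c) ≡ 2 ≠ 0 (mod 11), P does NOT lie on the curve.


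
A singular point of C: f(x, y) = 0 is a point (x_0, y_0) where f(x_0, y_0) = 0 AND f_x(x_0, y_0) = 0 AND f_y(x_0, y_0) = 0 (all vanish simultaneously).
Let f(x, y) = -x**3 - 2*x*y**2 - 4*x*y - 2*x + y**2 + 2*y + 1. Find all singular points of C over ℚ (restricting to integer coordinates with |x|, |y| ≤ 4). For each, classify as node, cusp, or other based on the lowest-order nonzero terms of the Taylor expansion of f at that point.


Singular points: {(0, -1)}; classification: cusp.

Compute partial derivatives:
  f_x = -3*x**2 - 2*y**2 - 4*y - 2.
  f_y = -4*x*y - 4*x + 2*y + 2.
Scan x_0 ∈ {−4, ..., 4}. For each x_0, f_y(x_0, y) is a polynomial in y; find its integer roots y ∈ {−4, ..., 4}, then test f_x and f at those candidates.
  x = -4: f_y(-4, y) = 18*y + 18; vanishes at y ∈ {-1}. (-4, -1): f_x = -48 ≠ 0.
  x = -3: f_y(-3, y) = 14*y + 14; vanishes at y ∈ {-1}. (-3, -1): f_x = -27 ≠ 0.
  x = -2: f_y(-2, y) = 10*y + 10; vanishes at y ∈ {-1}. (-2, -1): f_x = -12 ≠ 0.
  x = -1: f_y(-1, y) = 6*y + 6; vanishes at y ∈ {-1}. (-1, -1): f_x = -3 ≠ 0.
  x = 0: f_y(0, y) = 2*y + 2; vanishes at y ∈ {-1}. (0, -1): f_x = 0, f = 0 — SINGULAR.
  x = 1: f_y(1, y) = -2*y - 2; vanishes at y ∈ {-1}. (1, -1): f_x = -3 ≠ 0.
  x = 2: f_y(2, y) = -6*y - 6; vanishes at y ∈ {-1}. (2, -1): f_x = -12 ≠ 0.
  x = 3: f_y(3, y) = -10*y - 10; vanishes at y ∈ {-1}. (3, -1): f_x = -27 ≠ 0.
  x = 4: f_y(4, y) = -14*y - 14; vanishes at y ∈ {-1}. (4, -1): f_x = -48 ≠ 0.
Only singular point on the grid: (0, -1).
Classify: substitute x = 0 + u, y = -1 + v and expand: f = -u**3 - 2*u*v**2 + v**2.
No constant or linear terms (consistent with a singular point). Quadratic part: v**2. Cubic part: -u**3 - 2*u*v**2.
The quadratic part v**2 is a perfect square, so there is a single (double) tangent line v = 0, i.e. y = -1. Restricting the cubic part to that line (v = 0) leaves -u**3 ≠ 0, so f is not divisible by v and the branch is v² ≈ u**3 to lowest order — this is a cusp.
Classification: cusp.


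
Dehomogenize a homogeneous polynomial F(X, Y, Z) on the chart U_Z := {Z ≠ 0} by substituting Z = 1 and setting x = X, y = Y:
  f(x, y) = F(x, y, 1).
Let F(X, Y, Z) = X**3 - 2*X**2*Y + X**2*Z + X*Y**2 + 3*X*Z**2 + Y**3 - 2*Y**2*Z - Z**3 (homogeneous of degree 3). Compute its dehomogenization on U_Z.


f(x, y) = x**3 - 2*x**2*y + x**2 + x*y**2 + 3*x + y**3 - 2*y**2 - 1

On U_Z we set Z = 1. Each monomial c·X^i·Y^j·Z^k in F becomes c·x^i·y^j·1^k = c·x^i·y^j.
Substituting Z = 1: F(X, Y, 1) = x**3 - 2*x**2*y + x**2 + x*y**2 + 3*x + y**3 - 2*y**2 - 1.
Note: deg(f) ≤ deg(F) = 3; strict inequality happens when F is divisible by Z (lost terms).


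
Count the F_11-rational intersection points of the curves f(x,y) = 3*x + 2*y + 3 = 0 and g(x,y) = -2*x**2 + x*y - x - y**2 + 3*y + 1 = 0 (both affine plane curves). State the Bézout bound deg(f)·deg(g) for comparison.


Common zeros: {(10, 0)}; count = 1; Bézout bound = 2.

deg(f) = 1, deg(g) = 2, so Bézout bound = 2.
Scan x ∈ F_11. For each x, list the y ∈ F_11 with f(x, y) ≡ 0 and those with g(x, y) ≡ 0 (mod 11); the common zeros in that column are the intersection.
  x = 0: f ≡ 0 at y ∈ {4}; g ≡ 0 at y ∈ ∅; common: ∅.
  x = 1: f ≡ 0 at y ∈ {8}; g ≡ 0 at y ∈ ∅; common: ∅.
  x = 2: f ≡ 0 at y ∈ {1}; g ≡ 0 at y ∈ {8}; common: ∅.
  x = 3: f ≡ 0 at y ∈ {5}; g ≡ 0 at y ∈ {3}; common: ∅.
  x = 4: f ≡ 0 at y ∈ {9}; g ≡ 0 at y ∈ ∅; common: ∅.
  x = 5: f ≡ 0 at y ∈ {2}; g ≡ 0 at y ∈ ∅; common: ∅.
  x = 6: f ≡ 0 at y ∈ {6}; g ≡ 0 at y ∈ {0, 9}; common: ∅.
  x = 7: f ≡ 0 at y ∈ {10}; g ≡ 0 at y ∈ {2, 8}; common: ∅.
  x = 8: f ≡ 0 at y ∈ {3}; g ≡ 0 at y ∈ ∅; common: ∅.
  x = 9: f ≡ 0 at y ∈ {7}; g ≡ 0 at y ∈ {3, 9}; common: ∅.
  x = 10: f ≡ 0 at y ∈ {0}; g ≡ 0 at y ∈ {0, 2}; common: {0}.
Collecting: common zeros = {(10, 0)}, so the count is 1.
Comparison with the Bézout bound: 1 ≤ 2 = deg(f)·deg(g), as expected for curves with no common component (the affine F_11-count falls short of the bound because intersections may lie at infinity, over extension fields, or carry multiplicity).


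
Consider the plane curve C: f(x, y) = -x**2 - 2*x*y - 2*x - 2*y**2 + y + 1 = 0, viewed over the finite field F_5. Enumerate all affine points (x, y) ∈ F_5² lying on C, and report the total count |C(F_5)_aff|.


Affine F_5-points: {(0, 1), (0, 2), (1, 1), (4, 2)}; count = 4.

For each of the 25 pairs (x, y) ∈ F_5², evaluate f(x, y) mod 5. Record the zeros.
  x = 0: [0↦1, 1↦0, 2↦0, 3↦1, 4↦3]  zeros at y ∈ {1, 2}
  x = 1: [0↦3, 1↦0, 2↦3, 3↦2, 4↦2]  zeros at y ∈ {1}
  x = 2: [0↦3, 1↦3, 2↦4, 3↦1, 4↦4]  zeros at y ∈ ∅
  x = 3: [0↦1, 1↦4, 2↦3, 3↦3, 4↦4]  zeros at y ∈ ∅
  x = 4: [0↦2, 1↦3, 2↦0, 3↦3, 4↦2]  zeros at y ∈ {2}
Collecting zeros: affine points = {(0, 1), (0, 2), (1, 1), (4, 2)}.
Total count |C(F_5)_aff| = 4.


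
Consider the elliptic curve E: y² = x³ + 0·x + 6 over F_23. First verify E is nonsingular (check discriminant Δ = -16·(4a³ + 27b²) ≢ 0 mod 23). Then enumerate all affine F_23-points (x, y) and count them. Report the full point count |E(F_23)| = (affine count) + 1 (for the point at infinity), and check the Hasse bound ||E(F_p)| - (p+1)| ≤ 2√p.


Affine points = {(0, 11), (0, 12), (4, 1), (4, 22), (5, 4), (5, 19), (7, 2), (7, 21), (8, 9), (8, 14), (11, 7), (11, 16), (12, 3), (12, 20), (13, 8), (13, 15), (14, 6), (14, 17), (15, 0), (16, 10), (16, 13), (20, 5), (20, 18)}; affine count = 23; |E(F_23)| = 24.

Discriminant check: Δ ∝ 4a³ + 27b² = 4·0³ + 27·6² = 4·0 + 27·36 ≡ 6 (mod 23). Nonzero ⇒ E is nonsingular.
For each x ∈ F_23, compute rhs = x³ + 0·x + 6 mod 23, then count y ∈ F_23 with y² ≡ rhs.
  x = 0: rhs = 6, matching y values: 11, 12 (2 points).
  x = 1: rhs = 7, matching y values: none (0 points).
  x = 2: rhs = 14, matching y values: none (0 points).
  x = 3: rhs = 10, matching y values: none (0 points).
  x = 4: rhs = 1, matching y values: 1, 22 (2 points).
  x = 5: rhs = 16, matching y values: 4, 19 (2 points).
  x = 6: rhs = 15, matching y values: none (0 points).
  x = 7: rhs = 4, matching y values: 2, 21 (2 points).
  x = 8: rhs = 12, matching y values: 9, 14 (2 points).
  x = 9: rhs = 22, matching y values: none (0 points).
  x = 10: rhs = 17, matching y values: none (0 points).
  x = 11: rhs = 3, matching y values: 7, 16 (2 points).
  x = 12: rhs = 9, matching y values: 3, 20 (2 points).
  x = 13: rhs = 18, matching y values: 8, 15 (2 points).
  x = 14: rhs = 13, matching y values: 6, 17 (2 points).
  x = 15: rhs = 0, matching y values: 0 (1 points).
  x = 16: rhs = 8, matching y values: 10, 13 (2 points).
  x = 17: rhs = 20, matching y values: none (0 points).
  x = 18: rhs = 19, matching y values: none (0 points).
  x = 19: rhs = 11, matching y values: none (0 points).
  x = 20: rhs = 2, matching y values: 5, 18 (2 points).
  x = 21: rhs = 21, matching y values: none (0 points).
  x = 22: rhs = 5, matching y values: none (0 points).
Total affine count: 23.
Full point count |E(F_23)| = 23 + 1 = 24.
Hasse bound: |24 − (23+1)| = |0| = 0 ≤ 2√23 ≈ 9.5917 ✓.


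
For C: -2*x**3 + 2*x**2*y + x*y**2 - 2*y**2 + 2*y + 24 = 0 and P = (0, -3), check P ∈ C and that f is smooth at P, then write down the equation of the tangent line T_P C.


Tangent line at P: 9*x + 14*y + 42 = 0.

Step 1: f(0, -3) = 0, so P lies on C.
Step 2: partial derivatives
  f_x(x, y) = -6*x**2 + 4*x*y + y**2, f_y(x, y) = 2*x**2 + 2*x*y - 4*y + 2.
  f_x(P) = 9, f_y(P) = 14 (gradient nonzero, so P is smooth).
Step 3: tangent line at P: 9·(x − 0) + 14·(y − -3) = 0.
Expanding: 9*x + 14*y + 42 = 0.


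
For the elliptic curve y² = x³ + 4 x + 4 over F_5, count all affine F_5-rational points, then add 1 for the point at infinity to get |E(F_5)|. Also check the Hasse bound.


Affine points = {(0, 2), (0, 3), (1, 2), (1, 3), (2, 0), (4, 2), (4, 3)}; affine count = 7; |E(F_5)| = 8.

Discriminant check: Δ ∝ 4a³ + 27b² = 4·4³ + 27·4² = 4·64 + 27·16 ≡ 3 (mod 5). Nonzero ⇒ E is nonsingular.
For each x ∈ F_5, compute rhs = x³ + 4·x + 4 mod 5, then count y ∈ F_5 with y² ≡ rhs.
  x = 0: rhs = 4, matching y values: 2, 3 (2 points).
  x = 1: rhs = 4, matching y values: 2, 3 (2 points).
  x = 2: rhs = 0, matching y values: 0 (1 points).
  x = 3: rhs = 3, matching y values: none (0 points).
  x = 4: rhs = 4, matching y values: 2, 3 (2 points).
Total affine count: 7.
Full point count |E(F_5)| = 7 + 1 = 8.
Hasse bound: |8 − (5+1)| = |2| = 2 ≤ 2√5 ≈ 4.4721 ✓.


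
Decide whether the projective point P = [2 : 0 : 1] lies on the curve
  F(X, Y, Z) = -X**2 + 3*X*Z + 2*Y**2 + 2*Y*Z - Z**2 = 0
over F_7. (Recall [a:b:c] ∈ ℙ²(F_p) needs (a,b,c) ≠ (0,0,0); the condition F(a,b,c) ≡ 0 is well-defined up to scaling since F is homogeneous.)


F(2,0,1) ≡ 1 (mod 7); P is NOT on the curve.

Evaluate F(2, 0, 1) term-by-term (mod 7).
  -X**2 ↦ -1·4·1·1 = -4
  3*X*Z ↦ 3·2·1·1 = 6
  2*Y**2 ↦ 2·1·0·1 = 0
  2*Y*Z ↦ 2·1·0·1 = 0
  -Z**2 ↦ -1·1·1·1 = -1
Sum: F(2, 0, 1) = (-4) + (6) + (0) + (0) + (-1) = 1.
Reducing mod 7: 1 ≡ 1 (mod 7).
Since F(a, b, c) ≡ 1 ≠ 0 (mod 7), P does NOT lie on the curve.


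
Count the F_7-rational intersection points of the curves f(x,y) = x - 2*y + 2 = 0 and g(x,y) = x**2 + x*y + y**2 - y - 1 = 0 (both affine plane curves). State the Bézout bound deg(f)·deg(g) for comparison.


Common zeros: {(3, 6)}; count = 1; Bézout bound = 2.

deg(f) = 1, deg(g) = 2, so Bézout bound = 2.
Scan x ∈ F_7. For each x, list the y ∈ F_7 with f(x, y) ≡ 0 and those with g(x, y) ≡ 0 (mod 7); the common zeros in that column are the intersection.
  x = 0: f ≡ 0 at y ∈ {1}; g ≡ 0 at y ∈ ∅; common: ∅.
  x = 1: f ≡ 0 at y ∈ {5}; g ≡ 0 at y ∈ {0}; common: ∅.
  x = 2: f ≡ 0 at y ∈ {2}; g ≡ 0 at y ∈ ∅; common: ∅.
  x = 3: f ≡ 0 at y ∈ {6}; g ≡ 0 at y ∈ {6}; common: {6}.
  x = 4: f ≡ 0 at y ∈ {3}; g ≡ 0 at y ∈ ∅; common: ∅.
  x = 5: f ≡ 0 at y ∈ {0}; g ≡ 0 at y ∈ {4, 6}; common: ∅.
  x = 6: f ≡ 0 at y ∈ {4}; g ≡ 0 at y ∈ {0, 2}; common: ∅.
Collecting: common zeros = {(3, 6)}, so the count is 1.
Comparison with the Bézout bound: 1 ≤ 2 = deg(f)·deg(g), as expected for curves with no common component (the affine F_7-count falls short of the bound because intersections may lie at infinity, over extension fields, or carry multiplicity).


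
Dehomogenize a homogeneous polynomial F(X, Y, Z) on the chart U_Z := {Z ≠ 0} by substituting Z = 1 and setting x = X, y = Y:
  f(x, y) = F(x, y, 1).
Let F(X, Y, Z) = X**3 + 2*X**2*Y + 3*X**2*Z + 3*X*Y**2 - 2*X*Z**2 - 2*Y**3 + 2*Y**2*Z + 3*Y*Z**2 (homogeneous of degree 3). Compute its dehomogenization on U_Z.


f(x, y) = x**3 + 2*x**2*y + 3*x**2 + 3*x*y**2 - 2*x - 2*y**3 + 2*y**2 + 3*y

On U_Z we set Z = 1. Each monomial c·X^i·Y^j·Z^k in F becomes c·x^i·y^j·1^k = c·x^i·y^j.
Substituting Z = 1: F(X, Y, 1) = x**3 + 2*x**2*y + 3*x**2 + 3*x*y**2 - 2*x - 2*y**3 + 2*y**2 + 3*y.
Note: deg(f) ≤ deg(F) = 3; strict inequality happens when F is divisible by Z (lost terms).


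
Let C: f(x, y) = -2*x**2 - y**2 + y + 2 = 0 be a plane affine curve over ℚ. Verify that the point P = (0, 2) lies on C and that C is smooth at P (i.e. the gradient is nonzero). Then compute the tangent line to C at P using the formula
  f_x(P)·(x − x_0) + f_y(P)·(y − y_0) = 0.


Tangent line at P: 6 - 3*y = 0.

Step 1: f(0, 2) = 0, so P lies on C.
Step 2: partial derivatives
  f_x(x, y) = -4*x, f_y(x, y) = 1 - 2*y.
  f_x(P) = 0, f_y(P) = -3 (gradient nonzero, so P is smooth).
Step 3: tangent line at P: 0·(x − 0) + -3·(y − 2) = 0.
Expanding: 6 - 3*y = 0.


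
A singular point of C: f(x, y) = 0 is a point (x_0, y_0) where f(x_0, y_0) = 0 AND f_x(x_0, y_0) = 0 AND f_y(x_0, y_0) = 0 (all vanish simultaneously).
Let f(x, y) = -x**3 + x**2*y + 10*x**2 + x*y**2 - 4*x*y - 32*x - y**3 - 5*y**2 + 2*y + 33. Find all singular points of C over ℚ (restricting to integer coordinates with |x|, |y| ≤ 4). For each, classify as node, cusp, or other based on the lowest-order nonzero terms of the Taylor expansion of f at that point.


Singular points: {(3, -1)}; classification: cusp.

Compute partial derivatives:
  f_x = -3*x**2 + 2*x*y + 20*x + y**2 - 4*y - 32.
  f_y = x**2 + 2*x*y - 4*x - 3*y**2 - 10*y + 2.
Scan x_0 ∈ {−4, ..., 4}. For each x_0, f_y(x_0, y) is a polynomial in y; find its integer roots y ∈ {−4, ..., 4}, then test f_x and f at those candidates.
  x = -4: f_y(-4, y) = -3*y**2 - 18*y + 34; no integer root y with |y| ≤ 4.
  x = -3: f_y(-3, y) = -3*y**2 - 16*y + 23; no integer root y with |y| ≤ 4.
  x = -2: f_y(-2, y) = -3*y**2 - 14*y + 14; no integer root y with |y| ≤ 4.
  x = -1: f_y(-1, y) = -3*y**2 - 12*y + 7; no integer root y with |y| ≤ 4.
  x = 0: f_y(0, y) = -3*y**2 - 10*y + 2; no integer root y with |y| ≤ 4.
  x = 1: f_y(1, y) = -3*y**2 - 8*y - 1; no integer root y with |y| ≤ 4.
  x = 2: f_y(2, y) = -3*y**2 - 6*y - 2; no integer root y with |y| ≤ 4.
  x = 3: f_y(3, y) = -3*y**2 - 4*y - 1; vanishes at y ∈ {-1}. (3, -1): f_x = 0, f = 0 — SINGULAR.
  x = 4: f_y(4, y) = -3*y**2 - 2*y + 2; no integer root y with |y| ≤ 4.
Only singular point on the grid: (3, -1).
Classify: substitute x = 3 + u, y = -1 + v and expand: f = -u**3 + u**2*v + u*v**2 - v**3 + v**2.
No constant or linear terms (consistent with a singular point). Quadratic part: v**2. Cubic part: -u**3 + u**2*v + u*v**2 - v**3.
The quadratic part v**2 is a perfect square, so there is a single (double) tangent line v = 0, i.e. y = -1. Restricting the cubic part to that line (v = 0) leaves -u**3 ≠ 0, so f is not divisible by v and the branch is v² ≈ u**3 to lowest order — this is a cusp.
Classification: cusp.


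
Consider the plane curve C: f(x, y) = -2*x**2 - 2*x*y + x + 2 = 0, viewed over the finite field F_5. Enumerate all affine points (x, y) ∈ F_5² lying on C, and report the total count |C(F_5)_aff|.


Affine F_5-points: {(1, 3), (2, 4), (3, 2), (4, 3)}; count = 4.

For each of the 25 pairs (x, y) ∈ F_5², evaluate f(x, y) mod 5. Record the zeros.
  x = 0: [0↦2, 1↦2, 2↦2, 3↦2, 4↦2]  zeros at y ∈ ∅
  x = 1: [0↦1, 1↦4, 2↦2, 3↦0, 4↦3]  zeros at y ∈ {3}
  x = 2: [0↦1, 1↦2, 2↦3, 3↦4, 4↦0]  zeros at y ∈ {4}
  x = 3: [0↦2, 1↦1, 2↦0, 3↦4, 4↦3]  zeros at y ∈ {2}
  x = 4: [0↦4, 1↦1, 2↦3, 3↦0, 4↦2]  zeros at y ∈ {3}
Collecting zeros: affine points = {(1, 3), (2, 4), (3, 2), (4, 3)}.
Total count |C(F_5)_aff| = 4.


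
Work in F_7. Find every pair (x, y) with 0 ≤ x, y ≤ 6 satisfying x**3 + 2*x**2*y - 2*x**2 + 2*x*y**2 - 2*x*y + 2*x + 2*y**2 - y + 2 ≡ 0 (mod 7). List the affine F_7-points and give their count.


Affine F_7-points: {(1, 4), (1, 5), (3, 4), (3, 6), (4, 0), (4, 4), (6, 1)}; count = 7.

For each of the 49 pairs (x, y) ∈ F_7², evaluate f(x, y) mod 7. Record the zeros.
  x = 0: [0↦2, 1↦3, 2↦1, 3↦3, 4↦2, 5↦5, 6↦5]  zeros at y ∈ ∅
  x = 1: [0↦3, 1↦6, 2↦3, 3↦1, 4↦0, 5↦0, 6↦1]  zeros at y ∈ {4, 5}
  x = 2: [0↦6, 1↦1, 2↦1, 3↦6, 4↦2, 5↦3, 6↦2]  zeros at y ∈ ∅
  x = 3: [0↦3, 1↦1, 2↦1, 3↦3, 4↦0, 5↦6, 6↦0]  zeros at y ∈ {4, 6}
  x = 4: [0↦0, 1↦5, 2↦2, 3↦5, 4↦0, 5↦1, 6↦1]  zeros at y ∈ {0, 4}
  x = 5: [0↦3, 1↦5, 2↦3, 3↦4, 4↦1, 5↦1, 6↦4]  zeros at y ∈ ∅
  x = 6: [0↦4, 1↦0, 2↦3, 3↦6, 4↦2, 5↦5, 6↦1]  zeros at y ∈ {1}
Collecting zeros: affine points = {(1, 4), (1, 5), (3, 4), (3, 6), (4, 0), (4, 4), (6, 1)}.
Total count |C(F_7)_aff| = 7.


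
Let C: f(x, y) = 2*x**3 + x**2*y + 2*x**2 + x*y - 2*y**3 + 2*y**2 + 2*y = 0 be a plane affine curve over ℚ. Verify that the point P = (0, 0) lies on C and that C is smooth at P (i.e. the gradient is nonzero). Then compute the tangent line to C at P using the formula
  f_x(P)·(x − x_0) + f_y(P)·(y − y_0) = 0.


Tangent line at P: 2*y = 0.

Step 1: f(0, 0) = 0, so P lies on C.
Step 2: partial derivatives
  f_x(x, y) = 6*x**2 + 2*x*y + 4*x + y, f_y(x, y) = x**2 + x - 6*y**2 + 4*y + 2.
  f_x(P) = 0, f_y(P) = 2 (gradient nonzero, so P is smooth).
Step 3: tangent line at P: 0·(x − 0) + 2·(y − 0) = 0.
Expanding: 2*y = 0.


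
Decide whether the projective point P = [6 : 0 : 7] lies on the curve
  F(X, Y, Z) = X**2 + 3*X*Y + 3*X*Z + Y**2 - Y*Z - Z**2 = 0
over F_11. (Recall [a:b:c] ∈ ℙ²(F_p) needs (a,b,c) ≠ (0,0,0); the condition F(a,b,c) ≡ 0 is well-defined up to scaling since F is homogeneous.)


F(6,0,7) ≡ 3 (mod 11); P is NOT on the curve.

Evaluate F(6, 0, 7) term-by-term (mod 11).
  X**2 ↦ 1·36·1·1 = 36
  3*X*Y ↦ 3·6·0·1 = 0
  3*X*Z ↦ 3·6·1·7 = 126
  Y**2 ↦ 1·1·0·1 = 0
  -Y*Z ↦ -1·1·0·7 = 0
  -Z**2 ↦ -1·1·1·49 = -49
Sum: F(6, 0, 7) = (36) + (0) + (126) + (0) + (0) + (-49) = 113.
Reducing mod 11: 113 ≡ 3 (mod 11).
Since F(a, b, c) ≡ 3 ≠ 0 (mod 11), P does NOT lie on the curve.


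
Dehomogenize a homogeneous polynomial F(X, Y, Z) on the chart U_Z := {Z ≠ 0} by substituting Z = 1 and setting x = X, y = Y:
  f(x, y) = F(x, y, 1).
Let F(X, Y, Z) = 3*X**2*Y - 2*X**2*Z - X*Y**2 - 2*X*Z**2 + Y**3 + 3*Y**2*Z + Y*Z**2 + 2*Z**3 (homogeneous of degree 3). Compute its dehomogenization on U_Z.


f(x, y) = 3*x**2*y - 2*x**2 - x*y**2 - 2*x + y**3 + 3*y**2 + y + 2

On U_Z we set Z = 1. Each monomial c·X^i·Y^j·Z^k in F becomes c·x^i·y^j·1^k = c·x^i·y^j.
Substituting Z = 1: F(X, Y, 1) = 3*x**2*y - 2*x**2 - x*y**2 - 2*x + y**3 + 3*y**2 + y + 2.
Note: deg(f) ≤ deg(F) = 3; strict inequality happens when F is divisible by Z (lost terms).


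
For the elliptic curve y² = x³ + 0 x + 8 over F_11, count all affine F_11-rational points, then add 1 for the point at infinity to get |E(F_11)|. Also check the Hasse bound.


Affine points = {(1, 3), (1, 8), (2, 4), (2, 7), (5, 1), (5, 10), (6, 2), (6, 9), (8, 5), (8, 6), (9, 0)}; affine count = 11; |E(F_11)| = 12.

Discriminant check: Δ ∝ 4a³ + 27b² = 4·0³ + 27·8² = 4·0 + 27·64 ≡ 1 (mod 11). Nonzero ⇒ E is nonsingular.
For each x ∈ F_11, compute rhs = x³ + 0·x + 8 mod 11, then count y ∈ F_11 with y² ≡ rhs.
  x = 0: rhs = 8, matching y values: none (0 points).
  x = 1: rhs = 9, matching y values: 3, 8 (2 points).
  x = 2: rhs = 5, matching y values: 4, 7 (2 points).
  x = 3: rhs = 2, matching y values: none (0 points).
  x = 4: rhs = 6, matching y values: none (0 points).
  x = 5: rhs = 1, matching y values: 1, 10 (2 points).
  x = 6: rhs = 4, matching y values: 2, 9 (2 points).
  x = 7: rhs = 10, matching y values: none (0 points).
  x = 8: rhs = 3, matching y values: 5, 6 (2 points).
  x = 9: rhs = 0, matching y values: 0 (1 points).
  x = 10: rhs = 7, matching y values: none (0 points).
Total affine count: 11.
Full point count |E(F_11)| = 11 + 1 = 12.
Hasse bound: |12 − (11+1)| = |0| = 0 ≤ 2√11 ≈ 6.6332 ✓.
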